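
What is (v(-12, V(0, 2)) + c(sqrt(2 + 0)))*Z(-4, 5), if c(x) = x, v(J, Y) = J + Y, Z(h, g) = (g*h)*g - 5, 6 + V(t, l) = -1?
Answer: 1995 - 105*sqrt(2) ≈ 1846.5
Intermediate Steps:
V(t, l) = -7 (V(t, l) = -6 - 1 = -7)
Z(h, g) = -5 + h*g**2 (Z(h, g) = h*g**2 - 5 = -5 + h*g**2)
(v(-12, V(0, 2)) + c(sqrt(2 + 0)))*Z(-4, 5) = ((-12 - 7) + sqrt(2 + 0))*(-5 - 4*5**2) = (-19 + sqrt(2))*(-5 - 4*25) = (-19 + sqrt(2))*(-5 - 100) = (-19 + sqrt(2))*(-105) = 1995 - 105*sqrt(2)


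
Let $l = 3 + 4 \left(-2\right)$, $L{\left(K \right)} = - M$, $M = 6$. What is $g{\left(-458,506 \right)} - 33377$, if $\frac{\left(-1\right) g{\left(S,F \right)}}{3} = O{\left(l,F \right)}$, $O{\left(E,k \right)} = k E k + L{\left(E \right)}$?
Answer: $3807181$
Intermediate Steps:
$L{\left(K \right)} = -6$ ($L{\left(K \right)} = \left(-1\right) 6 = -6$)
$l = -5$ ($l = 3 - 8 = -5$)
$O{\left(E,k \right)} = -6 + E k^{2}$ ($O{\left(E,k \right)} = k E k - 6 = E k k - 6 = E k^{2} - 6 = -6 + E k^{2}$)
$g{\left(S,F \right)} = 18 + 15 F^{2}$ ($g{\left(S,F \right)} = - 3 \left(-6 - 5 F^{2}\right) = 18 + 15 F^{2}$)
$g{\left(-458,506 \right)} - 33377 = \left(18 + 15 \cdot 506^{2}\right) - 33377 = \left(18 + 15 \cdot 256036\right) - 33377 = \left(18 + 3840540\right) - 33377 = 3840558 - 33377 = 3807181$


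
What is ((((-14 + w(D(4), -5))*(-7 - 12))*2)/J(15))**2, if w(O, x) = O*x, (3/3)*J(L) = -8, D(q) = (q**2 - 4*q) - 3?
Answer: 361/16 ≈ 22.563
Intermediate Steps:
D(q) = -3 + q**2 - 4*q
J(L) = -8
((((-14 + w(D(4), -5))*(-7 - 12))*2)/J(15))**2 = ((((-14 + (-3 + 4**2 - 4*4)*(-5))*(-7 - 12))*2)/(-8))**2 = ((((-14 + (-3 + 16 - 16)*(-5))*(-19))*2)*(-1/8))**2 = ((((-14 - 3*(-5))*(-19))*2)*(-1/8))**2 = ((((-14 + 15)*(-19))*2)*(-1/8))**2 = (((1*(-19))*2)*(-1/8))**2 = (-19*2*(-1/8))**2 = (-38*(-1/8))**2 = (19/4)**2 = 361/16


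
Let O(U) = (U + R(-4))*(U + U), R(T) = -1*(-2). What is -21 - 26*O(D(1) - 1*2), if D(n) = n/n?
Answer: 31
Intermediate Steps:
D(n) = 1
R(T) = 2
O(U) = 2*U*(2 + U) (O(U) = (U + 2)*(U + U) = (2 + U)*(2*U) = 2*U*(2 + U))
-21 - 26*O(D(1) - 1*2) = -21 - 52*(1 - 1*2)*(2 + (1 - 1*2)) = -21 - 52*(1 - 2)*(2 + (1 - 2)) = -21 - 52*(-1)*(2 - 1) = -21 - 52*(-1) = -21 - 26*(-2) = -21 + 52 = 31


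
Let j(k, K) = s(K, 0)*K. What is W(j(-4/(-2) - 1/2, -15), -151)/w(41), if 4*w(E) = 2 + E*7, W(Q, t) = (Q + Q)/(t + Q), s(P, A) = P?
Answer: 900/10693 ≈ 0.084167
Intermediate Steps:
j(k, K) = K² (j(k, K) = K*K = K²)
W(Q, t) = 2*Q/(Q + t) (W(Q, t) = (2*Q)/(Q + t) = 2*Q/(Q + t))
w(E) = ½ + 7*E/4 (w(E) = (2 + E*7)/4 = (2 + 7*E)/4 = ½ + 7*E/4)
W(j(-4/(-2) - 1/2, -15), -151)/w(41) = (2*(-15)²/((-15)² - 151))/(½ + (7/4)*41) = (2*225/(225 - 151))/(½ + 287/4) = (2*225/74)/(289/4) = (2*225*(1/74))*(4/289) = (225/37)*(4/289) = 900/10693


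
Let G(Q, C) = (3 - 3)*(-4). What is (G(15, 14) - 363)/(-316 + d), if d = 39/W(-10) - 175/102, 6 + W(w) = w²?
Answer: 870111/760570 ≈ 1.1440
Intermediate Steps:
W(w) = -6 + w²
G(Q, C) = 0 (G(Q, C) = 0*(-4) = 0)
d = -3118/2397 (d = 39/(-6 + (-10)²) - 175/102 = 39/(-6 + 100) - 175*1/102 = 39/94 - 175/102 = -3118/2397 ≈ -1.3008)
(G(15, 14) - 363)/(-316 + d) = (0 - 363)/(-316 - 3118/2397) = -363/(-760570/2397) = -363*(-2397/760570) = 870111/760570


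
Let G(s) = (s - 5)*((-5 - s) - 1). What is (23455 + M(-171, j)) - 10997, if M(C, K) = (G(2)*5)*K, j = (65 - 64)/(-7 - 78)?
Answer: 211762/17 ≈ 12457.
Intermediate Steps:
G(s) = (-6 - s)*(-5 + s) (G(s) = (-5 + s)*(-6 - s) = (-6 - s)*(-5 + s))
j = -1/85 (j = 1/(-85) = 1*(-1/85) = -1/85 ≈ -0.011765)
M(C, K) = 120*K (M(C, K) = ((30 - 1*2 - 1*2²)*5)*K = ((30 - 2 - 1*4)*5)*K = ((30 - 2 - 4)*5)*K = (24*5)*K = 120*K)
(23455 + M(-171, j)) - 10997 = (23455 + 120*(-1/85)) - 10997 = (23455 - 24/17) - 10997 = 398711/17 - 10997 = 211762/17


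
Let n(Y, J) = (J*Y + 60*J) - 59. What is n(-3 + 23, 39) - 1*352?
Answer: 2709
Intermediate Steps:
n(Y, J) = -59 + 60*J + J*Y (n(Y, J) = (60*J + J*Y) - 59 = -59 + 60*J + J*Y)
n(-3 + 23, 39) - 1*352 = (-59 + 60*39 + 39*(-3 + 23)) - 1*352 = (-59 + 2340 + 39*20) - 352 = (-59 + 2340 + 780) - 352 = 3061 - 352 = 2709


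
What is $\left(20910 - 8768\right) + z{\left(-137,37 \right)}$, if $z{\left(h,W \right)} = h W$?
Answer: $7073$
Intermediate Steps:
$z{\left(h,W \right)} = W h$
$\left(20910 - 8768\right) + z{\left(-137,37 \right)} = \left(20910 - 8768\right) + 37 \left(-137\right) = 12142 - 5069 = 7073$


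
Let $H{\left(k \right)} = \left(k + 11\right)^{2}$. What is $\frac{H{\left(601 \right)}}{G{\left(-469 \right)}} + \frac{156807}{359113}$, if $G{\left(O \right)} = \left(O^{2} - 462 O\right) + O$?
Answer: $\frac{33816354777}{26105719535} \approx 1.2954$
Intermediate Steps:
$G{\left(O \right)} = O^{2} - 461 O$
$H{\left(k \right)} = \left(11 + k\right)^{2}$
$\frac{H{\left(601 \right)}}{G{\left(-469 \right)}} + \frac{156807}{359113} = \frac{\left(11 + 601\right)^{2}}{\left(-469\right) \left(-461 - 469\right)} + \frac{156807}{359113} = \frac{612^{2}}{\left(-469\right) \left(-930\right)} + 156807 \cdot \frac{1}{359113} = \frac{374544}{436170} + \frac{156807}{359113} = 374544 \cdot \frac{1}{436170} + \frac{156807}{359113} = \frac{62424}{72695} + \frac{156807}{359113} = \frac{33816354777}{26105719535}$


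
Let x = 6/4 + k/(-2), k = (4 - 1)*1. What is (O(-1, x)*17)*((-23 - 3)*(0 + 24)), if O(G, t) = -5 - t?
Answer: 53040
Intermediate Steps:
k = 3 (k = 3*1 = 3)
x = 0 (x = 6/4 + 3/(-2) = 6*(¼) + 3*(-½) = 3/2 - 3/2 = 0)
(O(-1, x)*17)*((-23 - 3)*(0 + 24)) = ((-5 - 1*0)*17)*((-23 - 3)*(0 + 24)) = ((-5 + 0)*17)*(-26*24) = -5*17*(-624) = -85*(-624) = 53040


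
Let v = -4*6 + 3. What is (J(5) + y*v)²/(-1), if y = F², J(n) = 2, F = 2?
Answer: -6724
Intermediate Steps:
v = -21 (v = -24 + 3 = -21)
y = 4 (y = 2² = 4)
(J(5) + y*v)²/(-1) = (2 + 4*(-21))²/(-1) = -(2 - 84)² = -1*(-82)² = -1*6724 = -6724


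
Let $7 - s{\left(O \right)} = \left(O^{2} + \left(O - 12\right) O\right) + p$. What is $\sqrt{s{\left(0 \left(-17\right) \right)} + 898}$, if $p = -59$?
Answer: $2 \sqrt{241} \approx 31.048$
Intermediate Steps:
$s{\left(O \right)} = 66 - O^{2} - O \left(-12 + O\right)$ ($s{\left(O \right)} = 7 - \left(\left(O^{2} + \left(O - 12\right) O\right) - 59\right) = 7 - \left(\left(O^{2} + \left(-12 + O\right) O\right) - 59\right) = 7 - \left(\left(O^{2} + O \left(-12 + O\right)\right) - 59\right) = 7 - \left(-59 + O^{2} + O \left(-12 + O\right)\right) = 66 - O^{2} - O \left(-12 + O\right)$)
$\sqrt{s{\left(0 \left(-17\right) \right)} + 898} = \sqrt{\left(66 - 2 \left(0 \left(-17\right)\right)^{2} + 12 \cdot 0 \left(-17\right)\right) + 898} = \sqrt{\left(66 - 2 \cdot 0^{2} + 12 \cdot 0\right) + 898} = \sqrt{\left(66 - 0 + 0\right) + 898} = \sqrt{\left(66 + 0 + 0\right) + 898} = \sqrt{66 + 898} = \sqrt{964} = 2 \sqrt{241}$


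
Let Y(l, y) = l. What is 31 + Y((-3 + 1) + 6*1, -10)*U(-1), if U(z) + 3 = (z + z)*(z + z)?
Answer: 35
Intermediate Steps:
U(z) = -3 + 4*z**2 (U(z) = -3 + (z + z)*(z + z) = -3 + (2*z)*(2*z) = -3 + 4*z**2)
31 + Y((-3 + 1) + 6*1, -10)*U(-1) = 31 + ((-3 + 1) + 6*1)*(-3 + 4*(-1)**2) = 31 + (-2 + 6)*(-3 + 4*1) = 31 + 4*(-3 + 4) = 31 + 4*1 = 31 + 4 = 35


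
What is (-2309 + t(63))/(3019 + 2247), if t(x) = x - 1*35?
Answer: -2281/5266 ≈ -0.43316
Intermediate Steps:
t(x) = -35 + x (t(x) = x - 35 = -35 + x)
(-2309 + t(63))/(3019 + 2247) = (-2309 + (-35 + 63))/(3019 + 2247) = (-2309 + 28)/5266 = -2281*1/5266 = -2281/5266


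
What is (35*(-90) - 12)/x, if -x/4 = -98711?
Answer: -1581/197422 ≈ -0.0080082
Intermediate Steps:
x = 394844 (x = -4*(-98711) = 394844)
(35*(-90) - 12)/x = (35*(-90) - 12)/394844 = (-3150 - 12)*(1/394844) = -3162*1/394844 = -1581/197422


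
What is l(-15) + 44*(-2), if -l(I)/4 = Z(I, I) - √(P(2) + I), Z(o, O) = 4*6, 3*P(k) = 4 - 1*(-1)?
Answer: -184 + 8*I*√30/3 ≈ -184.0 + 14.606*I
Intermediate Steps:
P(k) = 5/3 (P(k) = (4 - 1*(-1))/3 = (4 + 1)/3 = (⅓)*5 = 5/3)
Z(o, O) = 24
l(I) = -96 + 4*√(5/3 + I) (l(I) = -4*(24 - √(5/3 + I)) = -96 + 4*√(5/3 + I))
l(-15) + 44*(-2) = (-96 + 4*√(15 + 9*(-15))/3) + 44*(-2) = (-96 + 4*√(15 - 135)/3) - 88 = (-96 + 4*√(-120)/3) - 88 = (-96 + 4*(2*I*√30)/3) - 88 = (-96 + 8*I*√30/3) - 88 = -184 + 8*I*√30/3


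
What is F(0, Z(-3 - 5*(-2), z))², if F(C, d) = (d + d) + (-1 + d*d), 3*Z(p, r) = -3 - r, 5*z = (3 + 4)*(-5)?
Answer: 961/81 ≈ 11.864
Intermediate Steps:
z = -7 (z = ((3 + 4)*(-5))/5 = (7*(-5))/5 = (⅕)*(-35) = -7)
Z(p, r) = -1 - r/3 (Z(p, r) = (-3 - r)/3 = -1 - r/3)
F(C, d) = -1 + d² + 2*d (F(C, d) = 2*d + (-1 + d²) = -1 + d² + 2*d)
F(0, Z(-3 - 5*(-2), z))² = (-1 + (-1 - ⅓*(-7))² + 2*(-1 - ⅓*(-7)))² = (-1 + (-1 + 7/3)² + 2*(-1 + 7/3))² = (-1 + (4/3)² + 2*(4/3))² = (-1 + 16/9 + 8/3)² = (31/9)² = 961/81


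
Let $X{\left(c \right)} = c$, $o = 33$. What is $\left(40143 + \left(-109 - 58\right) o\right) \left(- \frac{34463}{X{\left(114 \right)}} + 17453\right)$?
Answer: $\frac{11285293188}{19} \approx 5.9396 \cdot 10^{8}$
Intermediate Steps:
$\left(40143 + \left(-109 - 58\right) o\right) \left(- \frac{34463}{X{\left(114 \right)}} + 17453\right) = \left(40143 + \left(-109 - 58\right) 33\right) \left(- \frac{34463}{114} + 17453\right) = \left(40143 - 5511\right) \left(\left(-34463\right) \frac{1}{114} + 17453\right) = \left(40143 - 5511\right) \left(- \frac{34463}{114} + 17453\right) = 34632 \cdot \frac{1955179}{114} = \frac{11285293188}{19}$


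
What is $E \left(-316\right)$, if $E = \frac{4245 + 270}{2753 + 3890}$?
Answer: $- \frac{203820}{949} \approx -214.77$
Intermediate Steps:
$E = \frac{645}{949}$ ($E = \frac{4515}{6643} = 4515 \cdot \frac{1}{6643} = \frac{645}{949} \approx 0.67966$)
$E \left(-316\right) = \frac{645}{949} \left(-316\right) = - \frac{203820}{949}$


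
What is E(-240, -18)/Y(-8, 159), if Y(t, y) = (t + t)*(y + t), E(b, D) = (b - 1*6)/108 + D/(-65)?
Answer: 2341/2826720 ≈ 0.00082817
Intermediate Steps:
E(b, D) = -1/18 - D/65 + b/108 (E(b, D) = (b - 6)*(1/108) + D*(-1/65) = (-6 + b)*(1/108) - D/65 = (-1/18 + b/108) - D/65 = -1/18 - D/65 + b/108)
Y(t, y) = 2*t*(t + y) (Y(t, y) = (2*t)*(t + y) = 2*t*(t + y))
E(-240, -18)/Y(-8, 159) = (-1/18 - 1/65*(-18) + (1/108)*(-240))/((2*(-8)*(-8 + 159))) = (-1/18 + 18/65 - 20/9)/((2*(-8)*151)) = -2341/1170/(-2416) = -2341/1170*(-1/2416) = 2341/2826720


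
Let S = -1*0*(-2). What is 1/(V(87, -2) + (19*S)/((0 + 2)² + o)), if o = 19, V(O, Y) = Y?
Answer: -½ ≈ -0.50000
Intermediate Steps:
S = 0 (S = 0*(-2) = 0)
1/(V(87, -2) + (19*S)/((0 + 2)² + o)) = 1/(-2 + (19*0)/((0 + 2)² + 19)) = 1/(-2 + 0/(2² + 19)) = 1/(-2 + 0/(4 + 19)) = 1/(-2 + 0/23) = 1/(-2 + 0*(1/23)) = 1/(-2 + 0) = 1/(-2) = -½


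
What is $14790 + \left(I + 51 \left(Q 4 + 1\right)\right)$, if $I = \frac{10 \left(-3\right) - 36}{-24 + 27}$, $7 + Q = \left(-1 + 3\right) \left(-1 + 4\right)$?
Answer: $14615$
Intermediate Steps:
$Q = -1$ ($Q = -7 + \left(-1 + 3\right) \left(-1 + 4\right) = -7 + 2 \cdot 3 = -7 + 6 = -1$)
$I = -22$ ($I = \frac{-30 - 36}{3} = \left(-66\right) \frac{1}{3} = -22$)
$14790 + \left(I + 51 \left(Q 4 + 1\right)\right) = 14790 + \left(-22 + 51 \left(\left(-1\right) 4 + 1\right)\right) = 14790 + \left(-22 + 51 \left(-4 + 1\right)\right) = 14790 + \left(-22 + 51 \left(-3\right)\right) = 14790 - 175 = 14615$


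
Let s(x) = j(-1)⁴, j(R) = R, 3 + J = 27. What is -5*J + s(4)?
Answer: -119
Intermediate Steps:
J = 24 (J = -3 + 27 = 24)
s(x) = 1 (s(x) = (-1)⁴ = 1)
-5*J + s(4) = -5*24 + 1 = -120 + 1 = -119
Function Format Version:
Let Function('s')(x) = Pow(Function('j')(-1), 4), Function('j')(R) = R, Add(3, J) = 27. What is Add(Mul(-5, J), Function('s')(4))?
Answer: -119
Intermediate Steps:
J = 24 (J = Add(-3, 27) = 24)
Function('s')(x) = 1 (Function('s')(x) = Pow(-1, 4) = 1)
Add(Mul(-5, J), Function('s')(4)) = Add(Mul(-5, 24), 1) = Add(-120, 1) = -119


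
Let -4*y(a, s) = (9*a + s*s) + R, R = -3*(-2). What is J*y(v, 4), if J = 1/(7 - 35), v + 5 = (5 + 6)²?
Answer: 533/56 ≈ 9.5179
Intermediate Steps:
R = 6
v = 116 (v = -5 + (5 + 6)² = -5 + 11² = -5 + 121 = 116)
y(a, s) = -3/2 - 9*a/4 - s²/4 (y(a, s) = -((9*a + s*s) + 6)/4 = -((9*a + s²) + 6)/4 = -((s² + 9*a) + 6)/4 = -(6 + s² + 9*a)/4 = -3/2 - 9*a/4 - s²/4)
J = -1/28 (J = 1/(-28) = -1/28 ≈ -0.035714)
J*y(v, 4) = -(-3/2 - 9/4*116 - ¼*4²)/28 = -(-3/2 - 261 - ¼*16)/28 = -(-3/2 - 261 - 4)/28 = -1/28*(-533/2) = 533/56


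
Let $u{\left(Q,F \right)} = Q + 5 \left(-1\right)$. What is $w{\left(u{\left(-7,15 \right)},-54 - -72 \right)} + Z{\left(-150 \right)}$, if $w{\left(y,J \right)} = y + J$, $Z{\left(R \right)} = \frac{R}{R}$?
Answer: $7$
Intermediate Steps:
$u{\left(Q,F \right)} = -5 + Q$ ($u{\left(Q,F \right)} = Q - 5 = -5 + Q$)
$Z{\left(R \right)} = 1$
$w{\left(y,J \right)} = J + y$
$w{\left(u{\left(-7,15 \right)},-54 - -72 \right)} + Z{\left(-150 \right)} = \left(\left(-54 - -72\right) - 12\right) + 1 = \left(\left(-54 + 72\right) - 12\right) + 1 = \left(18 - 12\right) + 1 = 6 + 1 = 7$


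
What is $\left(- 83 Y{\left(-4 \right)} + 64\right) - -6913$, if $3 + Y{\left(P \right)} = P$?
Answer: $7558$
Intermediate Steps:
$Y{\left(P \right)} = -3 + P$
$\left(- 83 Y{\left(-4 \right)} + 64\right) - -6913 = \left(- 83 \left(-3 - 4\right) + 64\right) - -6913 = \left(\left(-83\right) \left(-7\right) + 64\right) + \left(-7915 + 14828\right) = \left(581 + 64\right) + 6913 = 645 + 6913 = 7558$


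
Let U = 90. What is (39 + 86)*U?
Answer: 11250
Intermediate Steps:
(39 + 86)*U = (39 + 86)*90 = 125*90 = 11250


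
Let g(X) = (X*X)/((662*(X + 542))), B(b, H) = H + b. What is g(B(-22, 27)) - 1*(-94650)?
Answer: 34274090125/362114 ≈ 94650.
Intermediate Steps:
g(X) = X²/(358804 + 662*X) (g(X) = X²/((662*(542 + X))) = X²/(358804 + 662*X))
g(B(-22, 27)) - 1*(-94650) = (27 - 22)²/(662*(542 + (27 - 22))) - 1*(-94650) = (1/662)*5²/(542 + 5) + 94650 = (1/662)*25/547 + 94650 = (1/662)*25*(1/547) + 94650 = 25/362114 + 94650 = 34274090125/362114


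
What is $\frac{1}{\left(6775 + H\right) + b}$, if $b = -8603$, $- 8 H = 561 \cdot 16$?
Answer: $- \frac{1}{2950} \approx -0.00033898$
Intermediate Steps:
$H = -1122$ ($H = - \frac{561 \cdot 16}{8} = \left(- \frac{1}{8}\right) 8976 = -1122$)
$\frac{1}{\left(6775 + H\right) + b} = \frac{1}{\left(6775 - 1122\right) - 8603} = \frac{1}{5653 - 8603} = \frac{1}{-2950} = - \frac{1}{2950}$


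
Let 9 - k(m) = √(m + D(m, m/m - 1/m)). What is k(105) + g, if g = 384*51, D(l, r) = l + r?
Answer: 19593 - √2326170/105 ≈ 19578.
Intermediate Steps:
k(m) = 9 - √(1 - 1/m + 2*m) (k(m) = 9 - √(m + (m + (m/m - 1/m))) = 9 - √(m + (m + (1 - 1/m))) = 9 - √(m + (1 + m - 1/m)) = 9 - √(1 - 1/m + 2*m))
g = 19584
k(105) + g = (9 - √(1 - 1/105 + 2*105)) + 19584 = (9 - √(1 - 1*1/105 + 210)) + 19584 = (9 - √(1 - 1/105 + 210)) + 19584 = (9 - √(22154/105)) + 19584 = (9 - √2326170/105) + 19584 = 19593 - √2326170/105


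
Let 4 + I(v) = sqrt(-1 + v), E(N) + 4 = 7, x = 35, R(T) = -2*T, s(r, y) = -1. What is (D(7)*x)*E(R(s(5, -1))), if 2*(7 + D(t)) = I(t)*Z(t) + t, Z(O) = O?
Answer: -3675/2 + 735*sqrt(6)/2 ≈ -937.31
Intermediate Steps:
E(N) = 3 (E(N) = -4 + 7 = 3)
I(v) = -4 + sqrt(-1 + v)
D(t) = -7 + t/2 + t*(-4 + sqrt(-1 + t))/2 (D(t) = -7 + ((-4 + sqrt(-1 + t))*t + t)/2 = -7 + (t*(-4 + sqrt(-1 + t)) + t)/2 = -7 + (t + t*(-4 + sqrt(-1 + t)))/2 = -7 + (t/2 + t*(-4 + sqrt(-1 + t))/2) = -7 + t/2 + t*(-4 + sqrt(-1 + t))/2)
(D(7)*x)*E(R(s(5, -1))) = ((-7 + (1/2)*7 + (1/2)*7*(-4 + sqrt(-1 + 7)))*35)*3 = ((-7 + 7/2 + (1/2)*7*(-4 + sqrt(6)))*35)*3 = ((-7 + 7/2 + (-14 + 7*sqrt(6)/2))*35)*3 = ((-35/2 + 7*sqrt(6)/2)*35)*3 = (-1225/2 + 245*sqrt(6)/2)*3 = -3675/2 + 735*sqrt(6)/2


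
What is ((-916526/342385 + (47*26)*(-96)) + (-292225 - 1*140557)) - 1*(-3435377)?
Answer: 987876703429/342385 ≈ 2.8853e+6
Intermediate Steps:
((-916526/342385 + (47*26)*(-96)) + (-292225 - 1*140557)) - 1*(-3435377) = ((-916526*1/342385 + 1222*(-96)) + (-292225 - 140557)) + 3435377 = ((-916526/342385 - 117312) - 432782) + 3435377 = (-40166785646/342385 - 432782) + 3435377 = -188344850716/342385 + 3435377 = 987876703429/342385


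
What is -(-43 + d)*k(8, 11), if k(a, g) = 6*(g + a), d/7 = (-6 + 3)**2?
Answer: -2280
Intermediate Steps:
d = 63 (d = 7*(-6 + 3)**2 = 7*(-3)**2 = 7*9 = 63)
k(a, g) = 6*a + 6*g (k(a, g) = 6*(a + g) = 6*a + 6*g)
-(-43 + d)*k(8, 11) = -(-43 + 63)*(6*8 + 6*11) = -20*(48 + 66) = -20*114 = -1*2280 = -2280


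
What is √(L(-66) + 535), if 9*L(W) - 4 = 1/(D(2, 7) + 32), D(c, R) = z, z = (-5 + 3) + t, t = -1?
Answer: 2*√112578/29 ≈ 23.140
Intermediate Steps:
z = -3 (z = (-5 + 3) - 1 = -2 - 1 = -3)
D(c, R) = -3
L(W) = 13/29 (L(W) = 4/9 + 1/(9*(-3 + 32)) = 4/9 + (⅑)/29 = 4/9 + (⅑)*(1/29) = 4/9 + 1/261 = 13/29)
√(L(-66) + 535) = √(13/29 + 535) = √(15528/29) = 2*√112578/29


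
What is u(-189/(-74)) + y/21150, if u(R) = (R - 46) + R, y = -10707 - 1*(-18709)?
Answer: -15851938/391275 ≈ -40.514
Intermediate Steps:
y = 8002 (y = -10707 + 18709 = 8002)
u(R) = -46 + 2*R (u(R) = (-46 + R) + R = -46 + 2*R)
u(-189/(-74)) + y/21150 = (-46 + 2*(-189/(-74))) + 8002/21150 = (-46 + 2*(-189*(-1/74))) + 8002*(1/21150) = (-46 + 2*(189/74)) + 4001/10575 = (-46 + 189/37) + 4001/10575 = -1513/37 + 4001/10575 = -15851938/391275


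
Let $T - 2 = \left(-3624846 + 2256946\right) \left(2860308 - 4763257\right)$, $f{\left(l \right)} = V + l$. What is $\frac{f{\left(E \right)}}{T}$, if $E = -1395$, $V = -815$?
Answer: $- \frac{1105}{1301521968551} \approx -8.4901 \cdot 10^{-10}$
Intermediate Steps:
$f{\left(l \right)} = -815 + l$
$T = 2603043937102$ ($T = 2 + \left(-3624846 + 2256946\right) \left(2860308 - 4763257\right) = 2 - -2603043937100 = 2 + 2603043937100 = 2603043937102$)
$\frac{f{\left(E \right)}}{T} = \frac{-815 - 1395}{2603043937102} = \left(-2210\right) \frac{1}{2603043937102} = - \frac{1105}{1301521968551}$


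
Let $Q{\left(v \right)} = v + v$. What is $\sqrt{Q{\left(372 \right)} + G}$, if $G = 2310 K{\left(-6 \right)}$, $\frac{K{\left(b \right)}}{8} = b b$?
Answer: $2 \sqrt{166506} \approx 816.1$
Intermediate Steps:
$K{\left(b \right)} = 8 b^{2}$ ($K{\left(b \right)} = 8 b b = 8 b^{2}$)
$Q{\left(v \right)} = 2 v$
$G = 665280$ ($G = 2310 \cdot 8 \left(-6\right)^{2} = 2310 \cdot 8 \cdot 36 = 2310 \cdot 288 = 665280$)
$\sqrt{Q{\left(372 \right)} + G} = \sqrt{2 \cdot 372 + 665280} = \sqrt{744 + 665280} = \sqrt{666024} = 2 \sqrt{166506}$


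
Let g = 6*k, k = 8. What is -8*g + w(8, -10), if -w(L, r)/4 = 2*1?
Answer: -392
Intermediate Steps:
g = 48 (g = 6*8 = 48)
w(L, r) = -8
-8*g + w(8, -10) = -8*48 - 8 = -384 - 8 = -392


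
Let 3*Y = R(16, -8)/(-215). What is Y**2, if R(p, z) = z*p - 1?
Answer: 1/25 ≈ 0.040000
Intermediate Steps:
R(p, z) = -1 + p*z (R(p, z) = p*z - 1 = -1 + p*z)
Y = 1/5 (Y = ((-1 + 16*(-8))/(-215))/3 = ((-1 - 128)*(-1/215))/3 = (-129*(-1/215))/3 = (1/3)*(3/5) = 1/5 ≈ 0.20000)
Y**2 = (1/5)**2 = 1/25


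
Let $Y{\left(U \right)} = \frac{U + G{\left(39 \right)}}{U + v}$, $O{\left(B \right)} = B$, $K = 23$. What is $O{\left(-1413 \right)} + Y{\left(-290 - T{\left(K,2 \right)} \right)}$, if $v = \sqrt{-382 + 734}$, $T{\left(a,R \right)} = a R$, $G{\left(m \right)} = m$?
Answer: $- \frac{9932805}{7034} + \frac{297 \sqrt{22}}{28136} \approx -1412.1$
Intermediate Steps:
$T{\left(a,R \right)} = R a$
$v = 4 \sqrt{22}$ ($v = \sqrt{352} = 4 \sqrt{22} \approx 18.762$)
$Y{\left(U \right)} = \frac{39 + U}{U + 4 \sqrt{22}}$ ($Y{\left(U \right)} = \frac{U + 39}{U + 4 \sqrt{22}} = \frac{39 + U}{U + 4 \sqrt{22}}$)
$O{\left(-1413 \right)} + Y{\left(-290 - T{\left(K,2 \right)} \right)} = -1413 + \frac{39 - \left(290 + 2 \cdot 23\right)}{\left(-290 - 2 \cdot 23\right) + 4 \sqrt{22}} = -1413 + \frac{39 - 336}{\left(-290 - 46\right) + 4 \sqrt{22}} = -1413 + \frac{39 - 336}{-336 + 4 \sqrt{22}} = -1413 + \frac{1}{-336 + 4 \sqrt{22}} \left(-297\right) = -1413 - \frac{297}{-336 + 4 \sqrt{22}}$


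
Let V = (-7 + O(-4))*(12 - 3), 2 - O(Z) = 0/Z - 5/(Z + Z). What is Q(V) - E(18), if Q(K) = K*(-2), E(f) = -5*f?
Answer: 765/4 ≈ 191.25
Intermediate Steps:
O(Z) = 2 + 5/(2*Z) (O(Z) = 2 - (0/Z - 5/(Z + Z)) = 2 - (0 - 5*1/(2*Z)) = 2 - (0 - 5/(2*Z)) = 2 - (-5)/(2*Z) = 2 + 5/(2*Z))
V = -405/8 (V = (-7 + (2 + (5/2)/(-4)))*(12 - 3) = (-7 + (2 + (5/2)*(-¼)))*9 = (-7 + (2 - 5/8))*9 = (-7 + 11/8)*9 = -45/8*9 = -405/8 ≈ -50.625)
Q(K) = -2*K
Q(V) - E(18) = -2*(-405/8) - (-5)*18 = 405/4 - 1*(-90) = 405/4 + 90 = 765/4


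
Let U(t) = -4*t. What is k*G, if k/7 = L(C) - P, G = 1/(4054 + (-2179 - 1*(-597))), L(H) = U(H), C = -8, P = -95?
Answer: 889/2472 ≈ 0.35963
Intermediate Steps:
L(H) = -4*H
G = 1/2472 (G = 1/(4054 + (-2179 + 597)) = 1/(4054 - 1582) = 1/2472 ≈ 0.00040453)
k = 889 (k = 7*(-4*(-8) - 1*(-95)) = 7*(32 + 95) = 7*127 = 889)
k*G = 889*(1/2472) = 889/2472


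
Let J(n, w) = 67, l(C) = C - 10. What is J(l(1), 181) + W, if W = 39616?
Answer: 39683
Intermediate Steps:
l(C) = -10 + C
J(l(1), 181) + W = 67 + 39616 = 39683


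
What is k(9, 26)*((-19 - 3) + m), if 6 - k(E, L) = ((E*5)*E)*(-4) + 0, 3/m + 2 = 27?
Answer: -889422/25 ≈ -35577.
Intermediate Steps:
m = 3/25 (m = 3/(-2 + 27) = 3/25 ≈ 0.12000)
k(E, L) = 6 + 20*E**2 (k(E, L) = 6 - (((E*5)*E)*(-4) + 0) = 6 - (((5*E)*E)*(-4) + 0) = 6 - ((5*E**2)*(-4) + 0) = 6 - (-20*E**2 + 0) = 6 - (-20)*E**2 = 6 + 20*E**2)
k(9, 26)*((-19 - 3) + m) = (6 + 20*9**2)*((-19 - 3) + 3/25) = (6 + 20*81)*(-22 + 3/25) = (6 + 1620)*(-547/25) = 1626*(-547/25) = -889422/25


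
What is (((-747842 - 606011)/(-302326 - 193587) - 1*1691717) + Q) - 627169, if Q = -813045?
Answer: -1553163944150/495913 ≈ -3.1319e+6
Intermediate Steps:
(((-747842 - 606011)/(-302326 - 193587) - 1*1691717) + Q) - 627169 = (((-747842 - 606011)/(-302326 - 193587) - 1*1691717) - 813045) - 627169 = ((-1353853/(-495913) - 1691717) - 813045) - 627169 = ((-1353853*(-1/495913) - 1691717) - 813045) - 627169 = ((1353853/495913 - 1691717) - 813045) - 627169 = (-838943098768/495913 - 813045) - 627169 = -1242142683853/495913 - 627169 = -1553163944150/495913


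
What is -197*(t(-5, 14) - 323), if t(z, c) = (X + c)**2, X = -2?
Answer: 35263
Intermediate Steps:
t(z, c) = (-2 + c)**2
-197*(t(-5, 14) - 323) = -197*((-2 + 14)**2 - 323) = -197*(12**2 - 323) = -197*(144 - 323) = -197*(-179) = 35263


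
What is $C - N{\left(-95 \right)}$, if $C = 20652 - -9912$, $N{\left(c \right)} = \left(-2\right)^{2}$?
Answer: $30560$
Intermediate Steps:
$N{\left(c \right)} = 4$
$C = 30564$ ($C = 20652 + 9912 = 30564$)
$C - N{\left(-95 \right)} = 30564 - 4 = 30560$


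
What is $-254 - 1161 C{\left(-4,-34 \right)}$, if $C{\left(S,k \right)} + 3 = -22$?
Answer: $28771$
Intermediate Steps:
$C{\left(S,k \right)} = -25$ ($C{\left(S,k \right)} = -3 - 22 = -25$)
$-254 - 1161 C{\left(-4,-34 \right)} = -254 - -29025 = -254 + 29025 = 28771$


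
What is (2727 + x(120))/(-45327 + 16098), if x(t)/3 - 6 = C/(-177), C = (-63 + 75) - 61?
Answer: -162004/1724511 ≈ -0.093942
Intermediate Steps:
C = -49 (C = 12 - 61 = -49)
x(t) = 1111/59 (x(t) = 18 + 3*(-49/(-177)) = 18 + 3*(-49*(-1/177)) = 18 + 3*(49/177) = 18 + 49/59 = 1111/59)
(2727 + x(120))/(-45327 + 16098) = (2727 + 1111/59)/(-45327 + 16098) = (162004/59)/(-29229) = (162004/59)*(-1/29229) = -162004/1724511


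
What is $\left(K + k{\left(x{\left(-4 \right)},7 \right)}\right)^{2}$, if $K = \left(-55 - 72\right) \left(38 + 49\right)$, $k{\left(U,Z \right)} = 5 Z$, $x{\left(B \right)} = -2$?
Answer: $121308196$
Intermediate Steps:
$K = -11049$ ($K = \left(-127\right) 87 = -11049$)
$\left(K + k{\left(x{\left(-4 \right)},7 \right)}\right)^{2} = \left(-11049 + 5 \cdot 7\right)^{2} = \left(-11049 + 35\right)^{2} = \left(-11014\right)^{2} = 121308196$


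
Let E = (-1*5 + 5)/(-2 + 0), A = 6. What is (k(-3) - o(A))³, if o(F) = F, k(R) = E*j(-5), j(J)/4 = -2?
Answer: -216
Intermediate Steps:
j(J) = -8 (j(J) = 4*(-2) = -8)
E = 0 (E = (-5 + 5)/(-2) = 0*(-½) = 0)
k(R) = 0 (k(R) = 0*(-8) = 0)
(k(-3) - o(A))³ = (0 - 1*6)³ = (0 - 6)³ = (-6)³ = -216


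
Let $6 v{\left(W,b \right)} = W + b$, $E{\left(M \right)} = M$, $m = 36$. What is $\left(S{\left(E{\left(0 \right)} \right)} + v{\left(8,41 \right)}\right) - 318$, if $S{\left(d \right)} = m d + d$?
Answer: $- \frac{1859}{6} \approx -309.83$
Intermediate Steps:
$v{\left(W,b \right)} = \frac{W}{6} + \frac{b}{6}$ ($v{\left(W,b \right)} = \frac{W + b}{6} = \frac{W}{6} + \frac{b}{6}$)
$S{\left(d \right)} = 37 d$ ($S{\left(d \right)} = 36 d + d = 37 d$)
$\left(S{\left(E{\left(0 \right)} \right)} + v{\left(8,41 \right)}\right) - 318 = \left(37 \cdot 0 + \left(\frac{1}{6} \cdot 8 + \frac{1}{6} \cdot 41\right)\right) - 318 = \left(0 + \left(\frac{4}{3} + \frac{41}{6}\right)\right) - 318 = \left(0 + \frac{49}{6}\right) - 318 = \frac{49}{6} - 318 = - \frac{1859}{6}$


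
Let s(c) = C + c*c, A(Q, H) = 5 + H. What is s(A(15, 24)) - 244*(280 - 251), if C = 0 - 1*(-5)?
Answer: -6230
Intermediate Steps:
C = 5 (C = 0 + 5 = 5)
s(c) = 5 + c² (s(c) = 5 + c*c = 5 + c²)
s(A(15, 24)) - 244*(280 - 251) = (5 + (5 + 24)²) - 244*(280 - 251) = (5 + 29²) - 244*29 = (5 + 841) - 7076 = 846 - 7076 = -6230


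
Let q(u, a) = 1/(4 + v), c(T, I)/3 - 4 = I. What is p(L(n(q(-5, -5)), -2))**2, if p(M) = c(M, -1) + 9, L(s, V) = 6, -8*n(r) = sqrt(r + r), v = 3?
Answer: 324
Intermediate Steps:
c(T, I) = 12 + 3*I
q(u, a) = 1/7 (q(u, a) = 1/(4 + 3) = 1/7)
n(r) = -sqrt(2)*sqrt(r)/8 (n(r) = -sqrt(r + r)/8 = -sqrt(2)*sqrt(r)/8)
p(M) = 18 (p(M) = (12 + 3*(-1)) + 9 = (12 - 3) + 9 = 9 + 9 = 18)
p(L(n(q(-5, -5)), -2))**2 = 18**2 = 324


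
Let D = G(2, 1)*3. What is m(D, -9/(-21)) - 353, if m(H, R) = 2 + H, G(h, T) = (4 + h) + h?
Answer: -327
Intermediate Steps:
G(h, T) = 4 + 2*h
D = 24 (D = (4 + 2*2)*3 = (4 + 4)*3 = 8*3 = 24)
m(D, -9/(-21)) - 353 = (2 + 24) - 353 = 26 - 353 = -327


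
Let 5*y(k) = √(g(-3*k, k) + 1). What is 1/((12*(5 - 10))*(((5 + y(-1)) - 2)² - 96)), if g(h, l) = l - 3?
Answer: 5*I/(72*(5*√3 + 363*I)) ≈ 0.0001912 + 4.5615e-6*I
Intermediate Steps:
g(h, l) = -3 + l
y(k) = √(-2 + k)/5 (y(k) = √((-3 + k) + 1)/5 = √(-2 + k)/5)
1/((12*(5 - 10))*(((5 + y(-1)) - 2)² - 96)) = 1/((12*(5 - 10))*(((5 + √(-2 - 1)/5) - 2)² - 96)) = 1/((12*(-5))*(((5 + √(-3)/5) - 2)² - 96)) = 1/(-60*(((5 + (I*√3)/5) - 2)² - 96)) = 1/(-60*(((5 + I*√3/5) - 2)² - 96)) = 1/(-60*((3 + I*√3/5)² - 96)) = 1/(-60*(-96 + (3 + I*√3/5)²)) = 1/(5760 - 60*(3 + I*√3/5)²)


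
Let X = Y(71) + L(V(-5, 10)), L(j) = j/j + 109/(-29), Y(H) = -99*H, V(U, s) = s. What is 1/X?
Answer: -29/203921 ≈ -0.00014221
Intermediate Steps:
L(j) = -80/29 (L(j) = 1 + 109*(-1/29) = 1 - 109/29 = -80/29)
X = -203921/29 (X = -99*71 - 80/29 = -7029 - 80/29 = -203921/29 ≈ -7031.8)
1/X = 1/(-203921/29) = -29/203921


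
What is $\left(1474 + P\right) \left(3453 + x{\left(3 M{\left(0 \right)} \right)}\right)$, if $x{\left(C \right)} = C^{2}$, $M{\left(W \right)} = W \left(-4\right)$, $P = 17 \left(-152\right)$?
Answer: $-3832830$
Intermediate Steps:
$P = -2584$
$M{\left(W \right)} = - 4 W$
$\left(1474 + P\right) \left(3453 + x{\left(3 M{\left(0 \right)} \right)}\right) = \left(1474 - 2584\right) \left(3453 + \left(3 \left(\left(-4\right) 0\right)\right)^{2}\right) = - 1110 \left(3453 + \left(3 \cdot 0\right)^{2}\right) = - 1110 \left(3453 + 0^{2}\right) = - 1110 \left(3453 + 0\right) = \left(-1110\right) 3453 = -3832830$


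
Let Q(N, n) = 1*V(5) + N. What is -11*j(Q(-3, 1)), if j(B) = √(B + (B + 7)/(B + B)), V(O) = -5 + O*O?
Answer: -11*√5117/17 ≈ -46.286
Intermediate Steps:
V(O) = -5 + O²
Q(N, n) = 20 + N (Q(N, n) = 1*(-5 + 5²) + N = 1*(-5 + 25) + N = 1*20 + N = 20 + N)
j(B) = √(B + (7 + B)/(2*B)) (j(B) = √(B + (7 + B)/((2*B))) = √(B + (7 + B)*(1/(2*B))) = √(B + (7 + B)/(2*B)))
-11*j(Q(-3, 1)) = -11*√(2 + 4*(20 - 3) + 14/(20 - 3))/2 = -11*√(2 + 4*17 + 14/17)/2 = -11*√(2 + 68 + 14*(1/17))/2 = -11*√(2 + 68 + 14/17)/2 = -11*√(1204/17)/2 = -11*2*√5117/17/2 = -11*√5117/17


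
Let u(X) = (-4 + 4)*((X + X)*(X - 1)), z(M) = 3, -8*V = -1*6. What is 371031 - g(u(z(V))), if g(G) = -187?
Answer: 371218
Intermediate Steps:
V = 3/4 (V = -(-1)*6/8 = -1/8*(-6) = 3/4 ≈ 0.75000)
u(X) = 0 (u(X) = 0*((2*X)*(-1 + X)) = 0*(2*X*(-1 + X)) = 0)
371031 - g(u(z(V))) = 371031 - 1*(-187) = 371031 + 187 = 371218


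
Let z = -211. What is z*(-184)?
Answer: 38824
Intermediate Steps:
z*(-184) = -211*(-184) = 38824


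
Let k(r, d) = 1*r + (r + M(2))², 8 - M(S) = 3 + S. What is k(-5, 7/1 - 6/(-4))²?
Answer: 1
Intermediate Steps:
M(S) = 5 - S (M(S) = 8 - (3 + S) = 8 + (-3 - S) = 5 - S)
k(r, d) = r + (3 + r)² (k(r, d) = 1*r + (r + (5 - 1*2))² = r + (r + (5 - 2))² = r + (r + 3)² = r + (3 + r)²)
k(-5, 7/1 - 6/(-4))² = (-5 + (3 - 5)²)² = (-5 + (-2)²)² = (-5 + 4)² = (-1)² = 1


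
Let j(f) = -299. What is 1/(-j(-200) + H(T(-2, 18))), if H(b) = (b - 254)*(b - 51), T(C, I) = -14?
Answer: 1/17719 ≈ 5.6437e-5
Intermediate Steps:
H(b) = (-254 + b)*(-51 + b)
1/(-j(-200) + H(T(-2, 18))) = 1/(-1*(-299) + (12954 + (-14)² - 305*(-14))) = 1/(299 + (12954 + 196 + 4270)) = 1/(299 + 17420) = 1/17719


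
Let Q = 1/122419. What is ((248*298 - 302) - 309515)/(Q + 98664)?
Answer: -28880233547/12078348217 ≈ -2.3911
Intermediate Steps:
Q = 1/122419 ≈ 8.1687e-6
((248*298 - 302) - 309515)/(Q + 98664) = ((248*298 - 302) - 309515)/(1/122419 + 98664) = ((73904 - 302) - 309515)/(12078348217/122419) = (73602 - 309515)*(122419/12078348217) = -235913*122419/12078348217 = -28880233547/12078348217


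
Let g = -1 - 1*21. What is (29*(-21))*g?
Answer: 13398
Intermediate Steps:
g = -22 (g = -1 - 21 = -22)
(29*(-21))*g = (29*(-21))*(-22) = -609*(-22) = 13398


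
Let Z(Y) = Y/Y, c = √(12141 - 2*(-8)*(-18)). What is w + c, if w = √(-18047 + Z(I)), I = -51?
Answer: 3*√1317 + I*√18046 ≈ 108.87 + 134.34*I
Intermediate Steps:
c = 3*√1317 (c = √(12141 + 16*(-18)) = √(12141 - 288) = √11853 = 3*√1317 ≈ 108.87)
Z(Y) = 1
w = I*√18046 (w = √(-18047 + 1) = √(-18046) = I*√18046 ≈ 134.34*I)
w + c = I*√18046 + 3*√1317 = 3*√1317 + I*√18046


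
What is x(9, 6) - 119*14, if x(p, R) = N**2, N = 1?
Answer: -1665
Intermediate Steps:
x(p, R) = 1 (x(p, R) = 1**2 = 1)
x(9, 6) - 119*14 = 1 - 119*14 = 1 - 1666 = -1665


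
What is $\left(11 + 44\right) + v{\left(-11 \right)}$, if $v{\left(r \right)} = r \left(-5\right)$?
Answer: $110$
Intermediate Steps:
$v{\left(r \right)} = - 5 r$
$\left(11 + 44\right) + v{\left(-11 \right)} = \left(11 + 44\right) - -55 = 55 + 55 = 110$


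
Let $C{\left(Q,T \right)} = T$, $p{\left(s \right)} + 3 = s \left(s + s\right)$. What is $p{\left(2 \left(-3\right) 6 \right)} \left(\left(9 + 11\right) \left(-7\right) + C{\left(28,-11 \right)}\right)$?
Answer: $-390939$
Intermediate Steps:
$p{\left(s \right)} = -3 + 2 s^{2}$ ($p{\left(s \right)} = -3 + s \left(s + s\right) = -3 + s 2 s = -3 + 2 s^{2}$)
$p{\left(2 \left(-3\right) 6 \right)} \left(\left(9 + 11\right) \left(-7\right) + C{\left(28,-11 \right)}\right) = \left(-3 + 2 \left(2 \left(-3\right) 6\right)^{2}\right) \left(\left(9 + 11\right) \left(-7\right) - 11\right) = \left(-3 + 2 \left(\left(-6\right) 6\right)^{2}\right) \left(20 \left(-7\right) - 11\right) = \left(-3 + 2 \left(-36\right)^{2}\right) \left(-140 - 11\right) = \left(-3 + 2 \cdot 1296\right) \left(-151\right) = \left(-3 + 2592\right) \left(-151\right) = 2589 \left(-151\right) = -390939$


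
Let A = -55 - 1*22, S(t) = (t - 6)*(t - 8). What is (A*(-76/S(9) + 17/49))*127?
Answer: 5131181/21 ≈ 2.4434e+5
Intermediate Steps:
S(t) = (-8 + t)*(-6 + t) (S(t) = (-6 + t)*(-8 + t) = (-8 + t)*(-6 + t))
A = -77 (A = -55 - 22 = -77)
(A*(-76/S(9) + 17/49))*127 = -77*(-76/(48 + 9**2 - 14*9) + 17/49)*127 = -77*(-76/(48 + 81 - 126) + 17*(1/49))*127 = -77*(-76/3 + 17/49)*127 = -77*(-3673/147)*127 = (40403/21)*127 = 5131181/21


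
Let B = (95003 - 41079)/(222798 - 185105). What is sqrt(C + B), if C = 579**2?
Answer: sqrt(476299789674341)/37693 ≈ 579.00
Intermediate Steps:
B = 53924/37693 ≈ 1.4306
C = 335241
sqrt(C + B) = sqrt(335241 + 53924/37693) = sqrt(12636292937/37693) = sqrt(476299789674341)/37693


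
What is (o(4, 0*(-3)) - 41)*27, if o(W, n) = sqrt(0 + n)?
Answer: -1107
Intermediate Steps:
o(W, n) = sqrt(n)
(o(4, 0*(-3)) - 41)*27 = (sqrt(0*(-3)) - 41)*27 = (sqrt(0) - 41)*27 = (0 - 41)*27 = -41*27 = -1107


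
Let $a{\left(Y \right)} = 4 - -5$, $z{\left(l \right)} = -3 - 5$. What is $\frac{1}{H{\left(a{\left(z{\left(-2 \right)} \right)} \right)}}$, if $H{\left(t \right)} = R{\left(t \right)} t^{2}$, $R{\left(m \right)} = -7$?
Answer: $- \frac{1}{567} \approx -0.0017637$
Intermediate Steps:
$z{\left(l \right)} = -8$ ($z{\left(l \right)} = -3 - 5 = -8$)
$a{\left(Y \right)} = 9$ ($a{\left(Y \right)} = 4 + 5 = 9$)
$H{\left(t \right)} = - 7 t^{2}$
$\frac{1}{H{\left(a{\left(z{\left(-2 \right)} \right)} \right)}} = \frac{1}{\left(-7\right) 9^{2}} = \frac{1}{\left(-7\right) 81} = \frac{1}{-567} = - \frac{1}{567}$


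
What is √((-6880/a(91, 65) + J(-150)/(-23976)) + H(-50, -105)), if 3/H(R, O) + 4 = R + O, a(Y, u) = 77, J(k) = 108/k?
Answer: I*√1833869439652943/4529910 ≈ 9.4535*I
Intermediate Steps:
H(R, O) = 3/(-4 + O + R) (H(R, O) = 3/(-4 + (R + O)) = 3/(-4 + (O + R)) = 3/(-4 + O + R))
√((-6880/a(91, 65) + J(-150)/(-23976)) + H(-50, -105)) = √((-6880/77 + (108/(-150))/(-23976)) + 3/(-4 - 105 - 50)) = √((-6880*1/77 + (108*(-1/150))*(-1/23976)) + 3/(-159)) = √((-6880/77 - 18/25*(-1/23976)) + 3*(-1/159)) = √((-6880/77 + 1/33300) - 1/53) = √(-229103923/2564100 - 1/53) = √(-12145072019/135897300) = I*√1833869439652943/4529910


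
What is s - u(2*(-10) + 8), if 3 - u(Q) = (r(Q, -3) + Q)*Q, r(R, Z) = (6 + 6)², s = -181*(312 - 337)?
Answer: 2938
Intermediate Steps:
s = 4525 (s = -181*(-25) = -1*(-4525) = 4525)
r(R, Z) = 144 (r(R, Z) = 12² = 144)
u(Q) = 3 - Q*(144 + Q) (u(Q) = 3 - (144 + Q)*Q = 3 - Q*(144 + Q))
s - u(2*(-10) + 8) = 4525 - (3 - (2*(-10) + 8)² - 144*(2*(-10) + 8)) = 4525 - (3 - (-20 + 8)² - 144*(-20 + 8)) = 4525 - (3 - 1*(-12)² - 144*(-12)) = 4525 - (3 - 1*144 + 1728) = 4525 - (3 - 144 + 1728) = 4525 - 1*1587 = 4525 - 1587 = 2938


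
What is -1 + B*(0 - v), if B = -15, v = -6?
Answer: -91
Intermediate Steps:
-1 + B*(0 - v) = -1 - 15*(0 - 1*(-6)) = -1 - 15*(0 + 6) = -1 - 15*6 = -1 - 90 = -91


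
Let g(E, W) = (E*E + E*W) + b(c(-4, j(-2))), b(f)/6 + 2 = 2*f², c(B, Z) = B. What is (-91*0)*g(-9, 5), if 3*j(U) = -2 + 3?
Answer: 0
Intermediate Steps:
j(U) = ⅓ (j(U) = (-2 + 3)/3 = (⅓)*1 = ⅓)
b(f) = -12 + 12*f² (b(f) = -12 + 6*(2*f²) = -12 + 12*f²)
g(E, W) = 180 + E² + E*W (g(E, W) = (E*E + E*W) + (-12 + 12*(-4)²) = (E² + E*W) + (-12 + 12*16) = (E² + E*W) + (-12 + 192) = (E² + E*W) + 180 = 180 + E² + E*W)
(-91*0)*g(-9, 5) = (-91*0)*(180 + (-9)² - 9*5) = 0*(180 + 81 - 45) = 0*216 = 0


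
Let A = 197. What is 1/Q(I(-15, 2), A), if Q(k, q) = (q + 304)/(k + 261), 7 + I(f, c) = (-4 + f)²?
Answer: 205/167 ≈ 1.2275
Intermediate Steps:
I(f, c) = -7 + (-4 + f)²
Q(k, q) = (304 + q)/(261 + k)
1/Q(I(-15, 2), A) = 1/((304 + 197)/(261 + (-7 + (-4 - 15)²))) = 1/(501/(261 + (-7 + (-19)²))) = 1/(501/(261 + (-7 + 361))) = 1/(501/(261 + 354)) = 1/(501/615) = 1/((1/615)*501) = 1/(167/205) = 205/167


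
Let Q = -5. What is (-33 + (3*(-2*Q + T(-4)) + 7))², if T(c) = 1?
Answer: 49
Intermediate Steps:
(-33 + (3*(-2*Q + T(-4)) + 7))² = (-33 + (3*(-2*(-5) + 1) + 7))² = (-33 + (3*(10 + 1) + 7))² = (-33 + (3*11 + 7))² = (-33 + (33 + 7))² = (-33 + 40)² = 7² = 49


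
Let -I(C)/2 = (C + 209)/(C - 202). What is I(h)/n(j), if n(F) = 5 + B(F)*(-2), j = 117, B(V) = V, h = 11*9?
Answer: -616/23587 ≈ -0.026116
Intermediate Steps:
h = 99
I(C) = -2*(209 + C)/(-202 + C) (I(C) = -2*(C + 209)/(C - 202) = -2*(209 + C)/(-202 + C))
n(F) = 5 - 2*F (n(F) = 5 + F*(-2) = 5 - 2*F)
I(h)/n(j) = (2*(-209 - 1*99)/(-202 + 99))/(5 - 2*117) = (2*(-209 - 99)/(-103))/(5 - 234) = (2*(-1/103)*(-308))/(-229) = (616/103)*(-1/229) = -616/23587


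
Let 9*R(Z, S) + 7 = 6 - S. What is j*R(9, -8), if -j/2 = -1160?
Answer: 16240/9 ≈ 1804.4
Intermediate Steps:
R(Z, S) = -⅑ - S/9 (R(Z, S) = -7/9 + (6 - S)/9 = -7/9 + (⅔ - S/9) = -⅑ - S/9)
j = 2320 (j = -2*(-1160) = 2320)
j*R(9, -8) = 2320*(-⅑ - ⅑*(-8)) = 2320*(-⅑ + 8/9) = 2320*(7/9) = 16240/9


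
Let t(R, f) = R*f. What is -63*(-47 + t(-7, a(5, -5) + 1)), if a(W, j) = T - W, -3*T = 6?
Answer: 315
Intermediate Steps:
T = -2 (T = -⅓*6 = -2)
a(W, j) = -2 - W
-63*(-47 + t(-7, a(5, -5) + 1)) = -63*(-47 - 7*((-2 - 1*5) + 1)) = -63*(-47 - 7*((-2 - 5) + 1)) = -63*(-47 - 7*(-7 + 1)) = -63*(-47 - 7*(-6)) = -63*(-47 + 42) = -63*(-5) = 315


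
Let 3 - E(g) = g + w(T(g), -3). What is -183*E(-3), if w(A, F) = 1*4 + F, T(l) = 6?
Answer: -915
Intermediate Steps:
w(A, F) = 4 + F
E(g) = 2 - g (E(g) = 3 - (g + (4 - 3)) = 3 - (g + 1) = 3 - (1 + g) = 3 + (-1 - g) = 2 - g)
-183*E(-3) = -183*(2 - 1*(-3)) = -183*(2 + 3) = -183*5 = -915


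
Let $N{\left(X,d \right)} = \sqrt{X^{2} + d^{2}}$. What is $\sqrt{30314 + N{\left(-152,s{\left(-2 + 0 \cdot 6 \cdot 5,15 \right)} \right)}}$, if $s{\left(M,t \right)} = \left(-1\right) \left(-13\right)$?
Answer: $\sqrt{30314 + 37 \sqrt{17}} \approx 174.55$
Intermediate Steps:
$s{\left(M,t \right)} = 13$
$\sqrt{30314 + N{\left(-152,s{\left(-2 + 0 \cdot 6 \cdot 5,15 \right)} \right)}} = \sqrt{30314 + \sqrt{\left(-152\right)^{2} + 13^{2}}} = \sqrt{30314 + \sqrt{23104 + 169}} = \sqrt{30314 + \sqrt{23273}} = \sqrt{30314 + 37 \sqrt{17}}$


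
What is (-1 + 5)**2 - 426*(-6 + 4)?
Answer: 868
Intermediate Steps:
(-1 + 5)**2 - 426*(-6 + 4) = 4**2 - 426*(-2) = 16 - 142*(-6) = 16 + 852 = 868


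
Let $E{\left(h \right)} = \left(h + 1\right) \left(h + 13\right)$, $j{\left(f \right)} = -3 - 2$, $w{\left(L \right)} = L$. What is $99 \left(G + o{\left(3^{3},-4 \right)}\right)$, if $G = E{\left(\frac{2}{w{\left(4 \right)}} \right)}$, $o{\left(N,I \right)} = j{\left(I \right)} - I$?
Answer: $\frac{7623}{4} \approx 1905.8$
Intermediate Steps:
$j{\left(f \right)} = -5$ ($j{\left(f \right)} = -3 - 2 = -5$)
$E{\left(h \right)} = \left(1 + h\right) \left(13 + h\right)$
$o{\left(N,I \right)} = -5 - I$
$G = \frac{81}{4}$ ($G = 13 + \left(\frac{2}{4}\right)^{2} + 14 \cdot \frac{2}{4} = 13 + \left(2 \cdot \frac{1}{4}\right)^{2} + 14 \cdot 2 \cdot \frac{1}{4} = 13 + \left(\frac{1}{2}\right)^{2} + 14 \cdot \frac{1}{2} = 13 + \frac{1}{4} + 7 = \frac{81}{4} \approx 20.25$)
$99 \left(G + o{\left(3^{3},-4 \right)}\right) = 99 \left(\frac{81}{4} - 1\right) = 99 \cdot \frac{77}{4} = \frac{7623}{4}$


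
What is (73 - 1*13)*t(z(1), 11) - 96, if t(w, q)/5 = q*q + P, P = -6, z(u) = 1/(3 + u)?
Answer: 34404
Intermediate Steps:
t(w, q) = -30 + 5*q**2 (t(w, q) = 5*(q*q - 6) = 5*(q**2 - 6) = 5*(-6 + q**2) = -30 + 5*q**2)
(73 - 1*13)*t(z(1), 11) - 96 = (73 - 1*13)*(-30 + 5*11**2) - 96 = (73 - 13)*(-30 + 5*121) - 96 = 60*(-30 + 605) - 96 = 60*575 - 96 = 34500 - 96 = 34404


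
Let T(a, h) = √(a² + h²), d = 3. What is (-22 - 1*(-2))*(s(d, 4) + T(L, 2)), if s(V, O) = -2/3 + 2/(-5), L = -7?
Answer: 64/3 - 20*√53 ≈ -124.27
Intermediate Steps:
s(V, O) = -16/15 (s(V, O) = -2*⅓ + 2*(-⅕) = -⅔ - ⅖ = -16/15)
(-22 - 1*(-2))*(s(d, 4) + T(L, 2)) = (-22 - 1*(-2))*(-16/15 + √((-7)² + 2²)) = (-22 + 2)*(-16/15 + √(49 + 4)) = -20*(-16/15 + √53) = 64/3 - 20*√53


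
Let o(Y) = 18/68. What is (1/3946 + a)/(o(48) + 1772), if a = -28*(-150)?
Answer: 281744417/118887061 ≈ 2.3699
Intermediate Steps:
a = 4200
o(Y) = 9/34 (o(Y) = 18*(1/68) = 9/34)
(1/3946 + a)/(o(48) + 1772) = (1/3946 + 4200)/(9/34 + 1772) = (1/3946 + 4200)/(60257/34) = (16573201/3946)*(34/60257) = 281744417/118887061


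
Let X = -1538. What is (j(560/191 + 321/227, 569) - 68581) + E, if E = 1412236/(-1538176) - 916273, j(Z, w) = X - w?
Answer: -379530283843/384544 ≈ -9.8696e+5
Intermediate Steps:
j(Z, w) = -1538 - w
E = -352347637571/384544 (E = 1412236*(-1/1538176) - 916273 = -353059/384544 - 916273 = -352347637571/384544 ≈ -9.1627e+5)
(j(560/191 + 321/227, 569) - 68581) + E = ((-1538 - 1*569) - 68581) - 352347637571/384544 = ((-1538 - 569) - 68581) - 352347637571/384544 = (-2107 - 68581) - 352347637571/384544 = -70688 - 352347637571/384544 = -379530283843/384544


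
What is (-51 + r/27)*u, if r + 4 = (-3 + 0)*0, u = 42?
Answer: -19334/9 ≈ -2148.2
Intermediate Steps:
r = -4 (r = -4 + (-3 + 0)*0 = -4 - 3*0 = -4 + 0 = -4)
(-51 + r/27)*u = (-51 - 4/27)*42 = -1381/27*42 = -19334/9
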